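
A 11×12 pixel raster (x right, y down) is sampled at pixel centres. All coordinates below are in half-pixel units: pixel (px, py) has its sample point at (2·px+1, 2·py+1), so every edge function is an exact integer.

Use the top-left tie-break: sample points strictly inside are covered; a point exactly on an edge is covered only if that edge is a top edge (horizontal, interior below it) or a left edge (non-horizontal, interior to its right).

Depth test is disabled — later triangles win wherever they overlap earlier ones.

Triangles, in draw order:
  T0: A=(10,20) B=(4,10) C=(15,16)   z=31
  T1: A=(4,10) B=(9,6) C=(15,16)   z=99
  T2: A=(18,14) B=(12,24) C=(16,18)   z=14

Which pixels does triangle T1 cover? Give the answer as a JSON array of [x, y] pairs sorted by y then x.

T0:
  2·area = 74
  edge (10, 20)→(4, 10): d=(-6,-10) top-left  bias=+0
  edge (4, 10)→(15, 16): d=(11,6) right/bottom  bias=-1
  edge (15, 16)→(10, 20): d=(-5,4) right/bottom  bias=-1
    (0,2)@(1, 5): e=[0,-37,111] → .  [on edge]
    (2,5)@(5, 11): e=[4,5,65] → X
    (3,5)@(7, 11): e=[24,-7,57] → .
    (2,6)@(5, 13): e=[-8,27,55] → .
    (3,6)@(7, 13): e=[12,15,47] → X
    (4,6)@(9, 13): e=[32,3,39] → X
    (5,6)@(11, 13): e=[52,-9,31] → .
    (3,7)@(7, 15): e=[0,37,37] → X  [on edge]
    (5,7)@(11, 15): e=[40,13,21] → X
    (6,7)@(13, 15): e=[60,1,13] → X
    (7,7)@(15, 15): e=[80,-11,5] → .
    (3,8)@(7, 17): e=[-12,59,27] → .
  covered (11 px):
    . . . . . . . . . . .
    . . . . . . . . . . .
    . . . . . . . . . . .
    . . . . . . . . . . .
    . . . . . . . . . . .
    . . X . . . . . . . .
    . . . X X . . . . . .
    . . . X X X X . . . .
    . . . . X X X . . . .
    . . . . . X . . . . .
    . . . . . . . . . . .
    . . . . . . . . . . .
T1:
  2·area = 74
  edge (4, 10)→(9, 6): d=(5,-4) top-left  bias=+0
  edge (9, 6)→(15, 16): d=(6,10) right/bottom  bias=-1
  edge (15, 16)→(4, 10): d=(-11,-6) top-left  bias=+0
    (4,3)@(9, 7): e=[5,6,63] → X
    (5,3)@(11, 7): e=[13,-14,75] → .
    (3,4)@(7, 9): e=[7,38,29] → X
    (5,4)@(11, 9): e=[23,-2,53] → .
    (3,5)@(7, 11): e=[17,50,7] → X
    (5,5)@(11, 11): e=[33,10,31] → X
    (6,5)@(13, 11): e=[41,-10,43] → .
    (3,6)@(7, 13): e=[27,62,-15] → .
    (4,6)@(9, 13): e=[35,42,-3] → .
    (5,6)@(11, 13): e=[43,22,9] → X
    (6,6)@(13, 13): e=[51,2,21] → X
    (7,6)@(15, 13): e=[59,-18,33] → .
  covered (8 px):
    . . . . . . . . . . .
    . . . . . . . . . . .
    . . . . . . . . . . .
    . . . . X . . . . . .
    . . . X X . . . . . .
    . . . X X X . . . . .
    . . . . . X X . . . .
    . . . . . . . . . . .
    . . . . . . . . . . .
    . . . . . . . . . . .
    . . . . . . . . . . .
    . . . . . . . . . . .
T2:
  2·area = 4  (B↔C swapped to make it positive)
  edge (18, 14)→(16, 18): d=(-2,4) right/bottom  bias=-1
  edge (16, 18)→(12, 24): d=(-4,6) right/bottom  bias=-1
  edge (12, 24)→(18, 14): d=(6,-10) top-left  bias=+0
    (10,4)@(21, 9): e=[-2,6,0] → .  [on edge]
    (7,9)@(15, 19): e=[2,2,0] → X  [on edge]
    (8,9)@(17, 19): e=[-6,-10,20] → .
    (7,10)@(15, 21): e=[-2,-6,12] → .
  covered (1 px):
    . . . . . . . . . . .
    . . . . . . . . . . .
    . . . . . . . . . . .
    . . . . . . . . . . .
    . . . . . . . . . . .
    . . . . . . . . . . .
    . . . . . . . . . . .
    . . . . . . . . . . .
    . . . . . . . . . . .
    . . . . . . . X . . .
    . . . . . . . . . . .
    . . . . . . . . . . .

Answer: [[4,3],[3,4],[4,4],[3,5],[4,5],[5,5],[5,6],[6,6]]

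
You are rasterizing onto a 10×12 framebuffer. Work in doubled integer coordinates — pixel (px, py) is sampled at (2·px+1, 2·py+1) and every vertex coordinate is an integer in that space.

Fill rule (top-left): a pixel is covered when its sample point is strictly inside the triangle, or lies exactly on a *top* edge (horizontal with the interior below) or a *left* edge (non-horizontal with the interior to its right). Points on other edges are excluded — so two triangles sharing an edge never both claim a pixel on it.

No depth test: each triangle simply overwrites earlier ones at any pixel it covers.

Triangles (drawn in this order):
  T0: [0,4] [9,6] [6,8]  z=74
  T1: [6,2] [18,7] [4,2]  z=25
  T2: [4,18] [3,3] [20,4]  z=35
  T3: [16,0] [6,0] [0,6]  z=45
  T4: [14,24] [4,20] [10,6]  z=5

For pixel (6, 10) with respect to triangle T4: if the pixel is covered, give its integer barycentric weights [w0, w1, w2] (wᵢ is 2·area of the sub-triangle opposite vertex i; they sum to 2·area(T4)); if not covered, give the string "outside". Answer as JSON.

T0:
  2·area = 24
  edge (0, 4)→(9, 6): d=(9,2) right/bottom  bias=-1
  edge (9, 6)→(6, 8): d=(-3,2) right/bottom  bias=-1
  edge (6, 8)→(0, 4): d=(-6,-4) top-left  bias=+0
    (1,2)@(3, 5): e=[3,15,6] → █
    (2,2)@(5, 5): e=[-1,11,14] → ·
    (1,3)@(3, 7): e=[21,9,-6] → ·
    (2,3)@(5, 7): e=[17,5,2] → █
    (3,3)@(7, 7): e=[13,1,10] → █
    (4,3)@(9, 7): e=[9,-3,18] → ·
    (2,4)@(5, 9): e=[35,-1,-10] → ·
    (3,4)@(7, 9): e=[31,-5,-2] → ·
  covered (3 px):
    · · · · · · · · · ·
    · · · · · · · · · ·
    · █ · · · · · · · ·
    · · █ █ · · · · · ·
    · · · · · · · · · ·
    · · · · · · · · · ·
    · · · · · · · · · ·
    · · · · · · · · · ·
    · · · · · · · · · ·
    · · · · · · · · · ·
    · · · · · · · · · ·
    · · · · · · · · · ·
T1:
  2·area = 10
  edge (6, 2)→(18, 7): d=(12,5) right/bottom  bias=-1
  edge (18, 7)→(4, 2): d=(-14,-5) top-left  bias=+0
  edge (4, 2)→(6, 2): d=(2,0) top-left  bias=+0
    (3,1)@(7, 3): e=[7,1,2] → █
    (4,1)@(9, 3): e=[-3,11,2] → ·
    (3,2)@(7, 5): e=[31,-27,6] → ·
    (6,2)@(13, 5): e=[1,3,6] → █
    (7,2)@(15, 5): e=[-9,13,6] → ·
    (6,3)@(13, 7): e=[25,-25,10] → ·
  covered (2 px):
    · · · · · · · · · ·
    · · · █ · · · · · ·
    · · · · · · █ · · ·
    · · · · · · · · · ·
    · · · · · · · · · ·
    · · · · · · · · · ·
    · · · · · · · · · ·
    · · · · · · · · · ·
    · · · · · · · · · ·
    · · · · · · · · · ·
    · · · · · · · · · ·
    · · · · · · · · · ·
T2:
  2·area = 254
  edge (4, 18)→(3, 3): d=(-1,-15) top-left  bias=+0
  edge (3, 3)→(20, 4): d=(17,1) right/bottom  bias=-1
  edge (20, 4)→(4, 18): d=(-16,14) right/bottom  bias=-1
    (1,1)@(3, 3): e=[0,0,254] → ·  [on edge]
    (2,2)@(5, 5): e=[28,32,194] → █
    (3,2)@(7, 5): e=[58,30,166] → █
    (4,2)@(9, 5): e=[88,28,138] → █
    (5,2)@(11, 5): e=[118,26,110] → █
    (6,2)@(13, 5): e=[148,24,82] → █
    (7,2)@(15, 5): e=[178,22,54] → █
    (8,2)@(17, 5): e=[208,20,26] → █
    (9,2)@(19, 5): e=[238,18,-2] → ·
    (2,3)@(5, 7): e=[26,66,162] → █
    (8,3)@(17, 7): e=[206,54,-6] → ·
    (2,4)@(5, 9): e=[24,100,130] → █
  covered (28 px):
    · · · · · · · · · ·
    · · · · · · · · · ·
    · · █ █ █ █ █ █ █ ·
    · · █ █ █ █ █ █ · ·
    · · █ █ █ █ █ · · ·
    · · █ █ █ █ · · · ·
    · · █ █ █ · · · · ·
    · · █ █ · · · · · ·
    · · █ · · · · · · ·
    · · · · · · · · · ·
    · · · · · · · · · ·
    · · · · · · · · · ·
T3:
  2·area = 60  (B↔C swapped to make it positive)
  edge (16, 0)→(0, 6): d=(-16,6) right/bottom  bias=-1
  edge (0, 6)→(6, 0): d=(6,-6) top-left  bias=+0
  edge (6, 0)→(16, 0): d=(10,0) top-left  bias=+0
    (2,0)@(5, 1): e=[50,0,10] → █  [on edge]
    (3,0)@(7, 1): e=[38,12,10] → █
    (4,0)@(9, 1): e=[26,24,10] → █
    (5,0)@(11, 1): e=[14,36,10] → █
    (6,0)@(13, 1): e=[2,48,10] → █
    (7,0)@(15, 1): e=[-10,60,10] → ·
    (1,1)@(3, 3): e=[30,0,30] → █  [on edge]
    (4,1)@(9, 3): e=[-6,36,30] → ·
    (5,1)@(11, 3): e=[-18,48,30] → ·
    (6,1)@(13, 3): e=[-30,60,30] → ·
    (0,2)@(1, 5): e=[10,0,50] → █  [on edge]
    (1,2)@(3, 5): e=[-2,12,50] → ·
  covered (9 px):
    · · █ █ █ █ █ · · ·
    · █ █ █ · · · · · ·
    █ · · · · · · · · ·
    · · · · · · · · · ·
    · · · · · · · · · ·
    · · · · · · · · · ·
    · · · · · · · · · ·
    · · · · · · · · · ·
    · · · · · · · · · ·
    · · · · · · · · · ·
    · · · · · · · · · ·
    · · · · · · · · · ·
T4:
  2·area = 164
  edge (14, 24)→(4, 20): d=(-10,-4) top-left  bias=+0
  edge (4, 20)→(10, 6): d=(6,-14) top-left  bias=+0
  edge (10, 6)→(14, 24): d=(4,18) right/bottom  bias=-1
    (4,4)@(9, 9): e=[130,4,30] → █
    (5,4)@(11, 9): e=[138,32,-6] → ·
    (4,5)@(9, 11): e=[110,16,38] → █
    (5,5)@(11, 11): e=[118,44,2] → █
    (6,5)@(13, 11): e=[126,72,-34] → ·
    (3,6)@(7, 13): e=[82,0,82] → █  [on edge]
    (6,6)@(13, 13): e=[106,84,-26] → ·
    (3,7)@(7, 15): e=[62,12,90] → █
    (6,7)@(13, 15): e=[86,96,-18] → ·
    (3,8)@(7, 17): e=[42,24,98] → █
    (6,8)@(13, 17): e=[66,108,-10] → ·
    (2,9)@(5, 19): e=[14,8,142] → █
  covered (21 px):
    · · · · · · · · · ·
    · · · · · · · · · ·
    · · · · · · · · · ·
    · · · · · · · · · ·
    · · · · █ · · · · ·
    · · · · █ █ · · · ·
    · · · █ █ █ · · · ·
    · · · █ █ █ · · · ·
    · · · █ █ █ · · · ·
    · · █ █ █ █ · · · ·
    · · · █ █ █ █ · · ·
    · · · · · · █ · · ·

Final: [132,6,26]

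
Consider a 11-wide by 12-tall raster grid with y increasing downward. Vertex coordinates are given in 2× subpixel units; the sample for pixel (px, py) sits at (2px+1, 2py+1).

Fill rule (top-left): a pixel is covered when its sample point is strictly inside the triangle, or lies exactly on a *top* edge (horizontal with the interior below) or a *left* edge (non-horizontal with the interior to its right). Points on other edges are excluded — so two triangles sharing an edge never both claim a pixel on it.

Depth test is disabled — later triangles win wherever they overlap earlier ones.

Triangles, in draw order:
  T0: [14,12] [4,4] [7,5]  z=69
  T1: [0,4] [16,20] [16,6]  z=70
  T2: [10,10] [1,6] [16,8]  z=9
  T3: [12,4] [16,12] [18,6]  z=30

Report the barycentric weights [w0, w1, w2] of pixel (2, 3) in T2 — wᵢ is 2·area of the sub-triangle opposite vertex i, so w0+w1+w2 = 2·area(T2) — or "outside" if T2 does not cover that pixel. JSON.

T0:
  2·area = 14
  edge (14, 12)→(4, 4): d=(-10,-8) top-left  bias=+0
  edge (4, 4)→(7, 5): d=(3,1) right/bottom  bias=-1
  edge (7, 5)→(14, 12): d=(7,7) right/bottom  bias=-1
    (1,0)@(3, 1): e=[22,-8,0] → ·  [on edge]
    (0,1)@(1, 3): e=[-14,0,28] → ·  [on edge]
    (2,1)@(5, 3): e=[18,-4,0] → ·  [on edge]
    (3,2)@(7, 5): e=[14,0,0] → ·  [on edge]
    (4,3)@(9, 7): e=[10,4,0] → ·  [on edge]
    (6,3)@(13, 7): e=[42,0,-28] → ·  [on edge]
    (5,4)@(11, 9): e=[6,8,0] → ·  [on edge]
    (9,4)@(19, 9): e=[70,0,-56] → ·  [on edge]
    (6,5)@(13, 11): e=[2,12,0] → ·  [on edge]
    (7,6)@(15, 13): e=[-2,16,0] → ·  [on edge]
    (8,7)@(17, 15): e=[-6,20,0] → ·  [on edge]
    (9,8)@(19, 17): e=[-10,24,0] → ·  [on edge]
    (10,9)@(21, 19): e=[-14,28,0] → ·  [on edge]
  covered (0 px):
    · · · · · · · · · · ·
    · · · · · · · · · · ·
    · · · · · · · · · · ·
    · · · · · · · · · · ·
    · · · · · · · · · · ·
    · · · · · · · · · · ·
    · · · · · · · · · · ·
    · · · · · · · · · · ·
    · · · · · · · · · · ·
    · · · · · · · · · · ·
    · · · · · · · · · · ·
    · · · · · · · · · · ·
T1:
  2·area = 224  (B↔C swapped to make it positive)
  edge (0, 4)→(16, 6): d=(16,2) right/bottom  bias=-1
  edge (16, 6)→(16, 20): d=(0,14) right/bottom  bias=-1
  edge (16, 20)→(0, 4): d=(-16,-16) top-left  bias=+0
    (0,2)@(1, 5): e=[14,210,0] → #  [on edge]
    (1,2)@(3, 5): e=[10,182,32] → #
    (2,2)@(5, 5): e=[6,154,64] → #
    (3,2)@(7, 5): e=[2,126,96] → #
    (4,2)@(9, 5): e=[-2,98,128] → ·
    (0,3)@(1, 7): e=[46,210,-32] → ·
    (1,3)@(3, 7): e=[42,182,0] → #  [on edge]
    (4,3)@(9, 7): e=[30,98,96] → #
    (5,3)@(11, 7): e=[26,70,128] → #
    (6,3)@(13, 7): e=[22,42,160] → #
    (7,3)@(15, 7): e=[18,14,192] → #
    (8,3)@(17, 7): e=[14,-14,224] → ·
    (2,4)@(5, 9): e=[70,154,0] → #  [on edge]
    (3,5)@(7, 11): e=[98,126,0] → #  [on edge]
    (4,6)@(9, 13): e=[126,98,0] → #  [on edge]
    (5,7)@(11, 15): e=[154,70,0] → #  [on edge]
    (6,8)@(13, 17): e=[182,42,0] → #  [on edge]
    (7,9)@(15, 19): e=[210,14,0] → #  [on edge]
    (8,10)@(17, 21): e=[238,-14,0] → ·  [on edge]
    (9,11)@(19, 23): e=[266,-42,0] → ·  [on edge]
  covered (32 px):
    · · · · · · · · · · ·
    · · · · · · · · · · ·
    # # # # · · · · · · ·
    · # # # # # # # · · ·
    · · # # # # # # · · ·
    · · · # # # # # · · ·
    · · · · # # # # · · ·
    · · · · · # # # · · ·
    · · · · · · # # · · ·
    · · · · · · · # · · ·
    · · · · · · · · · · ·
    · · · · · · · · · · ·
T2:
  2·area = 42
  edge (10, 10)→(1, 6): d=(-9,-4) top-left  bias=+0
  edge (1, 6)→(16, 8): d=(15,2) right/bottom  bias=-1
  edge (16, 8)→(10, 10): d=(-6,2) right/bottom  bias=-1
    (2,3)@(5, 7): e=[7,7,28] → #
    (3,3)@(7, 7): e=[15,3,24] → #
    (4,3)@(9, 7): e=[23,-1,20] → ·
    (9,3)@(19, 7): e=[63,-21,0] → ·  [on edge]
    (2,4)@(5, 9): e=[-11,37,16] → ·
    (3,4)@(7, 9): e=[-3,33,12] → ·
    (4,4)@(9, 9): e=[5,29,8] → #
    (5,4)@(11, 9): e=[13,25,4] → #
    (6,4)@(13, 9): e=[21,21,0] → ·  [on edge]
    (3,5)@(7, 11): e=[-21,63,0] → ·  [on edge]
    (4,5)@(9, 11): e=[-13,59,-4] → ·
    (5,5)@(11, 11): e=[-5,55,-8] → ·
    (0,6)@(1, 13): e=[-63,105,0] → ·  [on edge]
  covered (4 px):
    · · · · · · · · · · ·
    · · · · · · · · · · ·
    · · · · · · · · · · ·
    · · # # · · · · · · ·
    · · · · # # · · · · ·
    · · · · · · · · · · ·
    · · · · · · · · · · ·
    · · · · · · · · · · ·
    · · · · · · · · · · ·
    · · · · · · · · · · ·
    · · · · · · · · · · ·
    · · · · · · · · · · ·
T3:
  2·area = 40  (B↔C swapped to make it positive)
  edge (12, 4)→(18, 6): d=(6,2) right/bottom  bias=-1
  edge (18, 6)→(16, 12): d=(-2,6) right/bottom  bias=-1
  edge (16, 12)→(12, 4): d=(-4,-8) top-left  bias=+0
    (1,0)@(3, 1): e=[0,100,-60] → ·  [on edge]
    (4,1)@(9, 3): e=[0,60,-20] → ·  [on edge]
    (9,1)@(19, 3): e=[-20,0,60] → ·  [on edge]
    (6,2)@(13, 5): e=[4,32,4] → #
    (7,2)@(15, 5): e=[0,20,20] → ·  [on edge]
    (6,3)@(13, 7): e=[16,28,-4] → ·
    (7,3)@(15, 7): e=[12,16,12] → #
    (8,3)@(17, 7): e=[8,4,28] → #
    (9,3)@(19, 7): e=[4,-8,44] → ·
    (10,3)@(21, 7): e=[0,-20,60] → ·  [on edge]
    (7,4)@(15, 9): e=[24,12,4] → #
    (8,4)@(17, 9): e=[20,0,20] → ·  [on edge]
    (7,7)@(15, 15): e=[60,0,-20] → ·  [on edge]
    (6,10)@(13, 21): e=[100,0,-60] → ·  [on edge]
  covered (4 px):
    · · · · · · · · · · ·
    · · · · · · · · · · ·
    · · · · · · # · · · ·
    · · · · · · · # # · ·
    · · · · · · · # · · ·
    · · · · · · · · · · ·
    · · · · · · · · · · ·
    · · · · · · · · · · ·
    · · · · · · · · · · ·
    · · · · · · · · · · ·
    · · · · · · · · · · ·
    · · · · · · · · · · ·

Result: [7,28,7]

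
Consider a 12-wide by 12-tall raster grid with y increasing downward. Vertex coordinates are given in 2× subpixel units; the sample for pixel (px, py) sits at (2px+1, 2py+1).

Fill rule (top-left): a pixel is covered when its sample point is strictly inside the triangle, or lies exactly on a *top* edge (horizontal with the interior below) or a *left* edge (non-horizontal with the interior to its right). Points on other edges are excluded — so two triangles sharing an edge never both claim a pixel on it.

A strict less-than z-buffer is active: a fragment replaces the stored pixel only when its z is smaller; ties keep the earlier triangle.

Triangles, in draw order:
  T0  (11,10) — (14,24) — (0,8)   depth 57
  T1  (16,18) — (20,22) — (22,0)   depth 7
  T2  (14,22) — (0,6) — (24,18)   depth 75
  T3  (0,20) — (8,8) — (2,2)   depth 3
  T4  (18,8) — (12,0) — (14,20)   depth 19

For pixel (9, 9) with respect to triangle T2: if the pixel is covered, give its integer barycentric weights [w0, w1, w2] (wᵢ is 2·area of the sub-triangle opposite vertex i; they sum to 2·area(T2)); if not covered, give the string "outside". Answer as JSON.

T0:
  2·area = 148
  edge (11, 10)→(14, 24): d=(3,14) right/bottom  bias=-1
  edge (14, 24)→(0, 8): d=(-14,-16) top-left  bias=+0
  edge (0, 8)→(11, 10): d=(11,2) right/bottom  bias=-1
    (0,4)@(1, 9): e=[137,2,9] → #
    (1,4)@(3, 9): e=[109,34,5] → #
    (2,4)@(5, 9): e=[81,66,1] → #
    (3,4)@(7, 9): e=[53,98,-3] → ·
    (0,5)@(1, 11): e=[143,-26,31] → ·
    (1,5)@(3, 11): e=[115,6,27] → #
    (3,5)@(7, 11): e=[59,70,19] → #
    (4,5)@(9, 11): e=[31,102,15] → #
    (5,5)@(11, 11): e=[3,134,11] → #
    (6,5)@(13, 11): e=[-25,166,7] → ·
    (1,6)@(3, 13): e=[121,-22,49] → ·
    (2,6)@(5, 13): e=[93,10,45] → #
  covered (19 px):
    · · · · · · · · · · · ·
    · · · · · · · · · · · ·
    · · · · · · · · · · · ·
    · · · · · · · · · · · ·
    # # # · · · · · · · · ·
    · # # # # # · · · · · ·
    · · # # # # · · · · · ·
    · · · # # # · · · · · ·
    · · · · # # · · · · · ·
    · · · · · # · · · · · ·
    · · · · · · # · · · · ·
    · · · · · · · · · · · ·
T1:
  2·area = 96  (B↔C swapped to make it positive)
  edge (16, 18)→(22, 0): d=(6,-18) top-left  bias=+0
  edge (22, 0)→(20, 22): d=(-2,22) right/bottom  bias=-1
  edge (20, 22)→(16, 18): d=(-4,-4) top-left  bias=+0
    (0,1)@(1, 3): e=[-360,456,0] → ·  [on edge]
    (10,1)@(21, 3): e=[0,16,80] → #  [on edge]
    (11,1)@(23, 3): e=[36,-28,88] → ·
    (1,2)@(3, 5): e=[-312,408,0] → ·  [on edge]
    (10,2)@(21, 5): e=[12,12,72] → #
    (11,2)@(23, 5): e=[48,-32,80] → ·
    (2,3)@(5, 7): e=[-264,360,0] → ·  [on edge]
    (10,3)@(21, 7): e=[24,8,64] → #
    (11,3)@(23, 7): e=[60,-36,72] → ·
    (3,4)@(7, 9): e=[-216,312,0] → ·  [on edge]
    (9,4)@(19, 9): e=[0,48,48] → #  [on edge]
    (11,4)@(23, 9): e=[72,-40,64] → ·
    (4,5)@(9, 11): e=[-168,264,0] → ·  [on edge]
    (10,5)@(21, 11): e=[48,0,48] → ·  [on edge]
    (5,6)@(11, 13): e=[-120,216,0] → ·  [on edge]
    (6,7)@(13, 15): e=[-72,168,0] → ·  [on edge]
    (8,7)@(17, 15): e=[0,80,16] → #  [on edge]
    (7,8)@(15, 17): e=[-24,120,0] → ·  [on edge]
    (8,9)@(17, 19): e=[24,72,0] → #  [on edge]
    (7,10)@(15, 21): e=[0,112,-16] → ·  [on edge]
    (9,10)@(19, 21): e=[72,24,0] → #  [on edge]
    (10,11)@(21, 23): e=[120,-24,0] → ·  [on edge]
  covered (14 px):
    · · · · · · · · · · · ·
    · · · · · · · · · · # ·
    · · · · · · · · · · # ·
    · · · · · · · · · · # ·
    · · · · · · · · · # # ·
    · · · · · · · · · # · ·
    · · · · · · · · · # · ·
    · · · · · · · · # # · ·
    · · · · · · · · # # · ·
    · · · · · · · · # # · ·
    · · · · · · · · · # · ·
    · · · · · · · · · · · ·
T2:
  2·area = 216
  edge (14, 22)→(0, 6): d=(-14,-16) top-left  bias=+0
  edge (0, 6)→(24, 18): d=(24,12) right/bottom  bias=-1
  edge (24, 18)→(14, 22): d=(-10,4) right/bottom  bias=-1
    (0,3)@(1, 7): e=[2,12,202] → #
    (1,3)@(3, 7): e=[34,-12,194] → ·
    (0,4)@(1, 9): e=[-26,60,182] → ·
    (1,4)@(3, 9): e=[6,36,174] → #
    (2,4)@(5, 9): e=[38,12,166] → #
    (3,4)@(7, 9): e=[70,-12,158] → ·
    (1,5)@(3, 11): e=[-22,84,154] → ·
    (2,5)@(5, 11): e=[10,60,146] → #
    (3,5)@(7, 11): e=[42,36,138] → #
    (4,5)@(9, 11): e=[74,12,130] → #
    (5,5)@(11, 11): e=[106,-12,122] → ·
    (2,6)@(5, 13): e=[-18,108,126] → ·
  covered (27 px):
    · · · · · · · · · · · ·
    · · · · · · · · · · · ·
    · · · · · · · · · · · ·
    # · · · · · · · · · · ·
    · # # · · · · · · · · ·
    · · # # # · · · · · · ·
    · · · # # # # · · · · ·
    · · · · # # # # # · · ·
    · · · · · # # # # # # ·
    · · · · · · # # # # # ·
    · · · · · · · # · · · ·
    · · · · · · · · · · · ·
T3:
  2·area = 120  (B↔C swapped to make it positive)
  edge (0, 20)→(2, 2): d=(2,-18) top-left  bias=+0
  edge (2, 2)→(8, 8): d=(6,6) right/bottom  bias=-1
  edge (8, 8)→(0, 20): d=(-8,12) right/bottom  bias=-1
    (0,0)@(1, 1): e=[-20,0,140] → ·  [on edge]
    (1,1)@(3, 3): e=[20,0,100] → ·  [on edge]
    (1,2)@(3, 5): e=[24,12,84] → #
    (2,2)@(5, 5): e=[60,0,60] → ·  [on edge]
    (1,3)@(3, 7): e=[28,24,68] → #
    (2,3)@(5, 7): e=[64,12,44] → #
    (3,3)@(7, 7): e=[100,0,20] → ·  [on edge]
    (1,4)@(3, 9): e=[32,36,52] → #
    (3,4)@(7, 9): e=[104,12,4] → #
    (4,4)@(9, 9): e=[140,0,-20] → ·  [on edge]
    (0,5)@(1, 11): e=[0,60,60] → #  [on edge]
    (3,5)@(7, 11): e=[108,24,-12] → ·
    (5,5)@(11, 11): e=[180,0,-60] → ·  [on edge]
    (6,6)@(13, 13): e=[220,0,-100] → ·  [on edge]
    (7,7)@(15, 15): e=[260,0,-140] → ·  [on edge]
    (8,8)@(17, 17): e=[300,0,-180] → ·  [on edge]
    (9,9)@(19, 19): e=[340,0,-220] → ·  [on edge]
    (10,10)@(21, 21): e=[380,0,-260] → ·  [on edge]
    (11,11)@(23, 23): e=[420,0,-300] → ·  [on edge]
  covered (14 px):
    · · · · · · · · · · · ·
    · · · · · · · · · · · ·
    · # · · · · · · · · · ·
    · # # · · · · · · · · ·
    · # # # · · · · · · · ·
    # # # · · · · · · · · ·
    # # · · · · · · · · · ·
    # # · · · · · · · · · ·
    # · · · · · · · · · · ·
    · · · · · · · · · · · ·
    · · · · · · · · · · · ·
    · · · · · · · · · · · ·
T4:
  2·area = 104  (B↔C swapped to make it positive)
  edge (18, 8)→(14, 20): d=(-4,12) right/bottom  bias=-1
  edge (14, 20)→(12, 0): d=(-2,-20) top-left  bias=+0
  edge (12, 0)→(18, 8): d=(6,8) right/bottom  bias=-1
    (6,1)@(13, 3): e=[80,14,10] → #
    (7,1)@(15, 3): e=[56,54,-6] → ·
    (6,2)@(13, 5): e=[72,10,22] → #
    (7,2)@(15, 5): e=[48,50,6] → #
    (8,2)@(17, 5): e=[24,90,-10] → ·
    (9,2)@(19, 5): e=[0,130,-26] → ·  [on edge]
    (6,3)@(13, 7): e=[64,6,34] → #
    (8,3)@(17, 7): e=[16,86,2] → #
    (9,3)@(19, 7): e=[-8,126,-14] → ·
    (6,4)@(13, 9): e=[56,2,46] → #
    (9,4)@(19, 9): e=[-16,122,-2] → ·
    (6,5)@(13, 11): e=[48,-2,58] → ·
    (8,5)@(17, 11): e=[0,78,26] → ·  [on edge]
    (7,8)@(15, 17): e=[0,26,78] → ·  [on edge]
    (6,11)@(13, 23): e=[0,-26,130] → ·  [on edge]
  covered (12 px):
    · · · · · · · · · · · ·
    · · · · · · # · · · · ·
    · · · · · · # # · · · ·
    · · · · · · # # # · · ·
    · · · · · · # # # · · ·
    · · · · · · · # · · · ·
    · · · · · · · # · · · ·
    · · · · · · · # · · · ·
    · · · · · · · · · · · ·
    · · · · · · · · · · · ·
    · · · · · · · · · · · ·
    · · · · · · · · · · · ·

Final: [84,10,122]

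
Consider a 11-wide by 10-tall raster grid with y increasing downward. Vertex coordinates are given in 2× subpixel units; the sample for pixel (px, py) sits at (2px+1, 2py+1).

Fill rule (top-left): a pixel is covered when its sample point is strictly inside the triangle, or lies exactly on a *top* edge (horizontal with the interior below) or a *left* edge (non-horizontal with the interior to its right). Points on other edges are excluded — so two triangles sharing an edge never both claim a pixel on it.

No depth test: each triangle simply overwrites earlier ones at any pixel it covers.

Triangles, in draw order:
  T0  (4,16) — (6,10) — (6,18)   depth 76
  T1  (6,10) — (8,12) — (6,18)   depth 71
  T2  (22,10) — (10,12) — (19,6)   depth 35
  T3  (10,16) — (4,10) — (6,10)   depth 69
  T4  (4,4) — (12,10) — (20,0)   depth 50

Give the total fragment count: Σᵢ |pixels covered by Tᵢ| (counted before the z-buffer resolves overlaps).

T0:
  2·area = 16
  edge (4, 16)→(6, 10): d=(2,-6) top-left  bias=+0
  edge (6, 10)→(6, 18): d=(0,8) right/bottom  bias=-1
  edge (6, 18)→(4, 16): d=(-2,-2) top-left  bias=+0
    (4,0)@(9, 1): e=[0,-24,40] → ·  [on edge]
    (3,3)@(7, 7): e=[0,-8,24] → ·  [on edge]
    (0,6)@(1, 13): e=[-24,40,0] → ·  [on edge]
    (2,6)@(5, 13): e=[0,8,8] → #  [on edge]
    (3,6)@(7, 13): e=[12,-8,12] → ·
    (1,7)@(3, 15): e=[-8,24,0] → ·  [on edge]
    (2,7)@(5, 15): e=[4,8,4] → #
    (3,7)@(7, 15): e=[16,-8,8] → ·
    (2,8)@(5, 17): e=[8,8,0] → #  [on edge]
    (3,8)@(7, 17): e=[20,-8,4] → ·
    (1,9)@(3, 19): e=[0,24,-8] → ·  [on edge]
    (2,9)@(5, 19): e=[12,8,-4] → ·
    (3,9)@(7, 19): e=[24,-8,0] → ·  [on edge]
  covered (3 px):
    · · · · · · · · · · ·
    · · · · · · · · · · ·
    · · · · · · · · · · ·
    · · · · · · · · · · ·
    · · · · · · · · · · ·
    · · · · · · · · · · ·
    · · # · · · · · · · ·
    · · # · · · · · · · ·
    · · # · · · · · · · ·
    · · · · · · · · · · ·
T1:
  2·area = 16
  edge (6, 10)→(8, 12): d=(2,2) right/bottom  bias=-1
  edge (8, 12)→(6, 18): d=(-2,6) right/bottom  bias=-1
  edge (6, 18)→(6, 10): d=(0,-8) top-left  bias=+0
    (5,1)@(11, 3): e=[-24,0,40] → ·  [on edge]
    (0,2)@(1, 5): e=[0,56,-40] → ·  [on edge]
    (1,3)@(3, 7): e=[0,40,-24] → ·  [on edge]
    (2,4)@(5, 9): e=[0,24,-8] → ·  [on edge]
    (4,4)@(9, 9): e=[-8,0,24] → ·  [on edge]
    (3,5)@(7, 11): e=[0,8,8] → ·  [on edge]
    (3,6)@(7, 13): e=[4,4,8] → #
    (4,6)@(9, 13): e=[0,-8,24] → ·  [on edge]
    (3,7)@(7, 15): e=[8,0,8] → ·  [on edge]
    (5,7)@(11, 15): e=[0,-24,40] → ·  [on edge]
    (6,8)@(13, 17): e=[0,-40,56] → ·  [on edge]
    (7,9)@(15, 19): e=[0,-56,72] → ·  [on edge]
  covered (1 px):
    · · · · · · · · · · ·
    · · · · · · · · · · ·
    · · · · · · · · · · ·
    · · · · · · · · · · ·
    · · · · · · · · · · ·
    · · · · · · · · · · ·
    · · · # · · · · · · ·
    · · · · · · · · · · ·
    · · · · · · · · · · ·
    · · · · · · · · · · ·
T2:
  2·area = 54
  edge (22, 10)→(10, 12): d=(-12,2) right/bottom  bias=-1
  edge (10, 12)→(19, 6): d=(9,-6) top-left  bias=+0
  edge (19, 6)→(22, 10): d=(3,4) right/bottom  bias=-1
    (9,3)@(19, 7): e=[42,9,3] → #
    (10,3)@(21, 7): e=[38,21,-5] → ·
    (7,4)@(15, 9): e=[26,3,25] → #
    (8,4)@(17, 9): e=[22,15,17] → #
    (10,4)@(21, 9): e=[14,39,1] → #
    (6,5)@(13, 11): e=[6,9,39] → #
    (8,5)@(17, 11): e=[-2,33,23] → ·
    (9,5)@(19, 11): e=[-6,45,15] → ·
    (10,5)@(21, 11): e=[-10,57,7] → ·
    (6,6)@(13, 13): e=[-18,27,45] → ·
    (7,6)@(15, 13): e=[-22,39,37] → ·
  covered (7 px):
    · · · · · · · · · · ·
    · · · · · · · · · · ·
    · · · · · · · · · · ·
    · · · · · · · · · # ·
    · · · · · · · # # # #
    · · · · · · # # · · ·
    · · · · · · · · · · ·
    · · · · · · · · · · ·
    · · · · · · · · · · ·
    · · · · · · · · · · ·
T3:
  2·area = 12
  edge (10, 16)→(4, 10): d=(-6,-6) top-left  bias=+0
  edge (4, 10)→(6, 10): d=(2,0) top-left  bias=+0
  edge (6, 10)→(10, 16): d=(4,6) right/bottom  bias=-1
    (0,3)@(1, 7): e=[0,-6,18] → ·  [on edge]
    (1,4)@(3, 9): e=[0,-2,14] → ·  [on edge]
    (2,5)@(5, 11): e=[0,2,10] → #  [on edge]
    (3,5)@(7, 11): e=[12,2,-2] → ·
    (2,6)@(5, 13): e=[-12,6,18] → ·
    (3,6)@(7, 13): e=[0,6,6] → #  [on edge]
    (4,6)@(9, 13): e=[12,6,-6] → ·
    (3,7)@(7, 15): e=[-12,10,14] → ·
    (4,7)@(9, 15): e=[0,10,2] → #  [on edge]
    (5,7)@(11, 15): e=[12,10,-10] → ·
    (4,8)@(9, 17): e=[-12,14,10] → ·
    (5,8)@(11, 17): e=[0,14,-2] → ·  [on edge]
    (6,9)@(13, 19): e=[0,18,-6] → ·  [on edge]
  covered (3 px):
    · · · · · · · · · · ·
    · · · · · · · · · · ·
    · · · · · · · · · · ·
    · · · · · · · · · · ·
    · · · · · · · · · · ·
    · · # · · · · · · · ·
    · · · # · · · · · · ·
    · · · · # · · · · · ·
    · · · · · · · · · · ·
    · · · · · · · · · · ·
T4:
  2·area = 128  (B↔C swapped to make it positive)
  edge (4, 4)→(20, 0): d=(16,-4) top-left  bias=+0
  edge (20, 0)→(12, 10): d=(-8,10) right/bottom  bias=-1
  edge (12, 10)→(4, 4): d=(-8,-6) top-left  bias=+0
    (8,0)@(17, 1): e=[4,22,102] → #
    (9,0)@(19, 1): e=[12,2,114] → #
    (10,0)@(21, 1): e=[20,-18,126] → ·
    (4,1)@(9, 3): e=[4,86,38] → #
    (5,1)@(11, 3): e=[12,66,50] → #
    (6,1)@(13, 3): e=[20,46,62] → #
    (7,1)@(15, 3): e=[28,26,74] → #
    (9,1)@(19, 3): e=[44,-14,98] → ·
    (3,2)@(7, 5): e=[28,90,10] → #
    (8,2)@(17, 5): e=[68,-10,70] → ·
    (3,3)@(7, 7): e=[60,74,-6] → ·
    (4,3)@(9, 7): e=[68,54,6] → #
  covered (16 px):
    · · · · · · · · # # ·
    · · · · # # # # # · ·
    · · · # # # # # · · ·
    · · · · # # # · · · ·
    · · · · · # · · · · ·
    · · · · · · · · · · ·
    · · · · · · · · · · ·
    · · · · · · · · · · ·
    · · · · · · · · · · ·
    · · · · · · · · · · ·

Final: 30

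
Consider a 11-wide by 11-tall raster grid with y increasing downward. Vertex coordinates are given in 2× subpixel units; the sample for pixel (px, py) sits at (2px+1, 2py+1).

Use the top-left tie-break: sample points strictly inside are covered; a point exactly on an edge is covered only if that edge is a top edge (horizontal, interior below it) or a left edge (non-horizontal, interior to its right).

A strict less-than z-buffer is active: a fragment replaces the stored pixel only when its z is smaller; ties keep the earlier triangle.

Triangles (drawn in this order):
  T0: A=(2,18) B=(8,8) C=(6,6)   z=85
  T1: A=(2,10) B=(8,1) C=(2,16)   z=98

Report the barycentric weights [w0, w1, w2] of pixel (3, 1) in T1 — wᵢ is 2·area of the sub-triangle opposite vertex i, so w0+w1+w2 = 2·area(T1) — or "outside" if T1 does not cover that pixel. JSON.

T0:
  2·area = 32  (B↔C swapped to make it positive)
  edge (2, 18)→(6, 6): d=(4,-12) top-left  bias=+0
  edge (6, 6)→(8, 8): d=(2,2) right/bottom  bias=-1
  edge (8, 8)→(2, 18): d=(-6,10) right/bottom  bias=-1
    (0,0)@(1, 1): e=[-80,0,112] → .  [on edge]
    (1,1)@(3, 3): e=[-48,0,80] → .  [on edge]
    (3,1)@(7, 3): e=[0,-8,40] → .  [on edge]
    (5,1)@(11, 3): e=[48,-16,0] → .  [on edge]
    (2,2)@(5, 5): e=[-16,0,48] → .  [on edge]
    (3,3)@(7, 7): e=[16,0,16] → .  [on edge]
    (2,4)@(5, 9): e=[0,8,24] → X  [on edge]
    (3,4)@(7, 9): e=[24,4,4] → X
    (4,4)@(9, 9): e=[48,0,-16] → .  [on edge]
    (2,5)@(5, 11): e=[8,12,12] → X
    (3,5)@(7, 11): e=[32,8,-8] → .
    (5,5)@(11, 11): e=[80,0,-48] → .  [on edge]
    (2,6)@(5, 13): e=[16,16,0] → .  [on edge]
    (6,6)@(13, 13): e=[112,0,-80] → .  [on edge]
    (1,7)@(3, 15): e=[0,24,8] → X  [on edge]
    (7,7)@(15, 15): e=[144,0,-112] → .  [on edge]
    (8,8)@(17, 17): e=[176,0,-144] → .  [on edge]
    (9,9)@(19, 19): e=[208,0,-176] → .  [on edge]
    (0,10)@(1, 21): e=[0,40,-8] → .  [on edge]
    (10,10)@(21, 21): e=[240,0,-208] → .  [on edge]
  covered (4 px):
    . . . . . . . . . . .
    . . . . . . . . . . .
    . . . . . . . . . . .
    . . . . . . . . . . .
    . . X X . . . . . . .
    . . X . . . . . . . .
    . . . . . . . . . . .
    . X . . . . . . . . .
    . . . . . . . . . . .
    . . . . . . . . . . .
    . . . . . . . . . . .
T1:
  2·area = 36
  edge (2, 10)→(8, 1): d=(6,-9) top-left  bias=+0
  edge (8, 1)→(2, 16): d=(-6,15) right/bottom  bias=-1
  edge (2, 16)→(2, 10): d=(0,-6) top-left  bias=+0
    (3,1)@(7, 3): e=[3,3,30] → X
    (4,1)@(9, 3): e=[21,-27,42] → .
    (3,2)@(7, 5): e=[15,-9,30] → .
    (2,3)@(5, 7): e=[9,9,18] → X
    (3,3)@(7, 7): e=[27,-21,30] → .
    (1,4)@(3, 9): e=[3,27,6] → X
    (2,4)@(5, 9): e=[21,-3,18] → .
    (1,5)@(3, 11): e=[15,15,6] → X
    (2,5)@(5, 11): e=[33,-15,18] → .
    (1,6)@(3, 13): e=[27,3,6] → X
    (2,6)@(5, 13): e=[45,-27,18] → .
    (1,7)@(3, 15): e=[39,-9,6] → .
  covered (5 px):
    . . . . . . . . . . .
    . . . X . . . . . . .
    . . . . . . . . . . .
    . . X . . . . . . . .
    . X . . . . . . . . .
    . X . . . . . . . . .
    . X . . . . . . . . .
    . . . . . . . . . . .
    . . . . . . . . . . .
    . . . . . . . . . . .
    . . . . . . . . . . .

Result: [3,30,3]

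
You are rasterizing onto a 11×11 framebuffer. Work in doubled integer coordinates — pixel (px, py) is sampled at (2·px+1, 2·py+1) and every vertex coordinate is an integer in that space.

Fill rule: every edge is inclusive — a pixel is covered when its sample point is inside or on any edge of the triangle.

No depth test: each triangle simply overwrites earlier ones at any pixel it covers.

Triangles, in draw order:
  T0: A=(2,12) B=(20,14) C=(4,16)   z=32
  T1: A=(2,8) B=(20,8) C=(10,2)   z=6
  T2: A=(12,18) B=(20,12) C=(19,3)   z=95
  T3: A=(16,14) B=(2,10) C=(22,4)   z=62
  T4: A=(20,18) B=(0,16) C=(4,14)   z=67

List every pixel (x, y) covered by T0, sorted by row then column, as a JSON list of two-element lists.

T0:
  2·area = 68
  edge (2, 12)→(20, 14): d=(18,2) inclusive
  edge (20, 14)→(4, 16): d=(-16,2) inclusive
  edge (4, 16)→(2, 12): d=(-2,-4) inclusive
    (1,6)@(3, 13): e=[16,50,2] → #
    (2,6)@(5, 13): e=[12,46,10] → #
    (3,6)@(7, 13): e=[8,42,18] → #
    (4,6)@(9, 13): e=[4,38,26] → #
    (5,6)@(11, 13): e=[0,34,34] → #  [on edge]
    (6,6)@(13, 13): e=[-4,30,42] → ·
    (1,7)@(3, 15): e=[52,18,-2] → ·
    (2,7)@(5, 15): e=[48,14,6] → #
    (6,7)@(13, 15): e=[32,-2,38] → ·
    (2,8)@(5, 17): e=[84,-18,2] → ·
    (3,8)@(7, 17): e=[80,-22,10] → ·
    (4,8)@(9, 17): e=[76,-26,18] → ·
  covered (9 px):
    · · · · · · · · · · ·
    · · · · · · · · · · ·
    · · · · · · · · · · ·
    · · · · · · · · · · ·
    · · · · · · · · · · ·
    · · · · · · · · · · ·
    · # # # # # · · · · ·
    · · # # # # · · · · ·
    · · · · · · · · · · ·
    · · · · · · · · · · ·
    · · · · · · · · · · ·
T1:
  2·area = 108  (B↔C swapped to make it positive)
  edge (2, 8)→(10, 2): d=(8,-6) inclusive
  edge (10, 2)→(20, 8): d=(10,6) inclusive
  edge (20, 8)→(2, 8): d=(-18,0) inclusive
    (4,1)@(9, 3): e=[2,16,90] → #
    (5,1)@(11, 3): e=[14,4,90] → #
    (6,1)@(13, 3): e=[26,-8,90] → ·
    (3,2)@(7, 5): e=[6,48,54] → #
    (6,2)@(13, 5): e=[42,12,54] → #
    (7,2)@(15, 5): e=[54,0,54] → #  [on edge]
    (8,2)@(17, 5): e=[66,-12,54] → ·
    (2,3)@(5, 7): e=[10,80,18] → #
    (8,3)@(17, 7): e=[82,8,18] → #
    (9,3)@(19, 7): e=[94,-4,18] → ·
    (2,4)@(5, 9): e=[26,100,-18] → ·
    (3,4)@(7, 9): e=[38,88,-18] → ·
  covered (14 px):
    · · · · · · · · · · ·
    · · · · # # · · · · ·
    · · · # # # # # · · ·
    · · # # # # # # # · ·
    · · · · · · · · · · ·
    · · · · · · · · · · ·
    · · · · · · · · · · ·
    · · · · · · · · · · ·
    · · · · · · · · · · ·
    · · · · · · · · · · ·
    · · · · · · · · · · ·
T2:
  2·area = 78  (B↔C swapped to make it positive)
  edge (12, 18)→(19, 3): d=(7,-15) inclusive
  edge (19, 3)→(20, 12): d=(1,9) inclusive
  edge (20, 12)→(12, 18): d=(-8,6) inclusive
    (9,1)@(19, 3): e=[0,0,78] → #  [on edge]
    (10,1)@(21, 3): e=[30,-18,66] → ·
    (9,2)@(19, 5): e=[14,2,62] → #
    (10,2)@(21, 5): e=[44,-16,50] → ·
    (9,3)@(19, 7): e=[28,4,46] → #
    (10,3)@(21, 7): e=[58,-14,34] → ·
    (8,4)@(17, 9): e=[12,24,42] → #
    (10,4)@(21, 9): e=[72,-12,18] → ·
    (8,5)@(17, 11): e=[26,26,26] → #
    (10,5)@(21, 11): e=[86,-10,2] → ·
    (7,6)@(15, 13): e=[10,46,22] → #
    (9,6)@(19, 13): e=[70,10,-2] → ·
    (10,10)@(21, 21): e=[156,0,-78] → ·  [on edge]
  covered (11 px):
    · · · · · · · · · · ·
    · · · · · · · · · # ·
    · · · · · · · · · # ·
    · · · · · · · · · # ·
    · · · · · · · · # # ·
    · · · · · · · · # # ·
    · · · · · · · # # · ·
    · · · · · · · # · · ·
    · · · · · · # · · · ·
    · · · · · · · · · · ·
    · · · · · · · · · · ·
T3:
  2·area = 164
  edge (16, 14)→(2, 10): d=(-14,-4) inclusive
  edge (2, 10)→(22, 4): d=(20,-6) inclusive
  edge (22, 4)→(16, 14): d=(-6,10) inclusive
    (9,2)@(19, 5): e=[138,2,24] → #
    (10,2)@(21, 5): e=[146,14,4] → #
    (6,3)@(13, 7): e=[86,6,72] → #
    (7,3)@(15, 7): e=[94,18,52] → #
    (8,3)@(17, 7): e=[102,30,32] → #
    (10,3)@(21, 7): e=[118,54,-8] → ·
    (3,4)@(7, 9): e=[34,10,120] → #
    (4,4)@(9, 9): e=[42,22,100] → #
    (5,4)@(11, 9): e=[50,34,80] → #
    (9,4)@(19, 9): e=[82,82,0] → #  [on edge]
    (10,4)@(21, 9): e=[90,94,-20] → ·
    (3,5)@(7, 11): e=[6,50,108] → #
    (6,9)@(13, 19): e=[-82,246,0] → ·  [on edge]
  covered (21 px):
    · · · · · · · · · · ·
    · · · · · · · · · · ·
    · · · · · · · · · # #
    · · · · · · # # # # ·
    · · · # # # # # # # ·
    · · · # # # # # # · ·
    · · · · · · # # · · ·
    · · · · · · · · · · ·
    · · · · · · · · · · ·
    · · · · · · · · · · ·
    · · · · · · · · · · ·
T4:
  2·area = 48
  edge (20, 18)→(0, 16): d=(-20,-2) inclusive
  edge (0, 16)→(4, 14): d=(4,-2) inclusive
  edge (4, 14)→(20, 18): d=(16,4) inclusive
    (1,7)@(3, 15): e=[26,2,20] → #
    (2,7)@(5, 15): e=[30,6,12] → #
    (3,7)@(7, 15): e=[34,10,4] → #
    (4,7)@(9, 15): e=[38,14,-4] → ·
    (1,8)@(3, 17): e=[-14,10,52] → ·
    (2,8)@(5, 17): e=[-10,14,44] → ·
    (3,8)@(7, 17): e=[-6,18,36] → ·
    (5,8)@(11, 17): e=[2,26,20] → #
    (6,8)@(13, 17): e=[6,30,12] → #
    (7,8)@(15, 17): e=[10,34,4] → #
    (8,8)@(17, 17): e=[14,38,-4] → ·
    (5,9)@(11, 19): e=[-38,34,52] → ·
  covered (6 px):
    · · · · · · · · · · ·
    · · · · · · · · · · ·
    · · · · · · · · · · ·
    · · · · · · · · · · ·
    · · · · · · · · · · ·
    · · · · · · · · · · ·
    · · · · · · · · · · ·
    · # # # · · · · · · ·
    · · · · · # # # · · ·
    · · · · · · · · · · ·
    · · · · · · · · · · ·

Result: [[1,6],[2,6],[3,6],[4,6],[5,6],[2,7],[3,7],[4,7],[5,7]]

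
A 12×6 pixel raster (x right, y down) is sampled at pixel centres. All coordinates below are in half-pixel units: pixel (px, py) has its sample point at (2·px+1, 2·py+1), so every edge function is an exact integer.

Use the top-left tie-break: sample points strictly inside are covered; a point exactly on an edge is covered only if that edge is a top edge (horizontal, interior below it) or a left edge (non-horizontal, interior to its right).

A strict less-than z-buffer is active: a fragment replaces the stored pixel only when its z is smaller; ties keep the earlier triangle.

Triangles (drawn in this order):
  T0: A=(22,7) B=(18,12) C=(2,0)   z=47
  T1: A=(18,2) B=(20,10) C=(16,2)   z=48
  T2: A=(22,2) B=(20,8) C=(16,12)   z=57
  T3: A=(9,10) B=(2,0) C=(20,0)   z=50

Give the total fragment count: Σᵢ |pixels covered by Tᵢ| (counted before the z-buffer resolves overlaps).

T0:
  2·area = 128
  edge (22, 7)→(18, 12): d=(-4,5) right/bottom  bias=-1
  edge (18, 12)→(2, 0): d=(-16,-12) top-left  bias=+0
  edge (2, 0)→(22, 7): d=(20,7) right/bottom  bias=-1
    (3,1)@(7, 3): e=[91,12,25] → #
    (4,1)@(9, 3): e=[81,36,11] → #
    (5,1)@(11, 3): e=[71,60,-3] → ·
    (3,2)@(7, 5): e=[83,-20,65] → ·
    (4,2)@(9, 5): e=[73,4,51] → #
    (5,2)@(11, 5): e=[63,28,37] → #
    (6,2)@(13, 5): e=[53,52,23] → #
    (7,2)@(15, 5): e=[43,76,9] → #
    (8,2)@(17, 5): e=[33,100,-5] → ·
    (4,3)@(9, 7): e=[65,-28,91] → ·
    (5,3)@(11, 7): e=[55,-4,77] → ·
    (6,3)@(13, 7): e=[45,20,63] → #
  covered (15 px):
    · · · · · · · · · · · ·
    · · · # # · · · · · · ·
    · · · · # # # # · · · ·
    · · · · · · # # # # # ·
    · · · · · · · # # # · ·
    · · · · · · · · # · · ·
T1:
  2·area = 16
  edge (18, 2)→(20, 10): d=(2,8) right/bottom  bias=-1
  edge (20, 10)→(16, 2): d=(-4,-8) top-left  bias=+0
  edge (16, 2)→(18, 2): d=(2,0) top-left  bias=+0
    (8,1)@(17, 3): e=[10,4,2] → #
    (9,1)@(19, 3): e=[-6,20,2] → ·
    (8,2)@(17, 5): e=[14,-4,6] → ·
    (9,3)@(19, 7): e=[2,4,10] → #
    (10,3)@(21, 7): e=[-14,20,10] → ·
    (9,4)@(19, 9): e=[6,-4,14] → ·
  covered (2 px):
    · · · · · · · · · · · ·
    · · · · · · · · # · · ·
    · · · · · · · · · · · ·
    · · · · · · · · · # · ·
    · · · · · · · · · · · ·
    · · · · · · · · · · · ·
T2:
  2·area = 16
  edge (22, 2)→(20, 8): d=(-2,6) right/bottom  bias=-1
  edge (20, 8)→(16, 12): d=(-4,4) right/bottom  bias=-1
  edge (16, 12)→(22, 2): d=(6,-10) top-left  bias=+0
    (10,2)@(21, 5): e=[0,8,8] → ·  [on edge]
    (11,2)@(23, 5): e=[-12,0,28] → ·  [on edge]
    (9,3)@(19, 7): e=[8,8,0] → #  [on edge]
    (10,3)@(21, 7): e=[-4,0,20] → ·  [on edge]
    (9,4)@(19, 9): e=[4,0,12] → ·  [on edge]
    (8,5)@(17, 11): e=[12,0,4] → ·  [on edge]
    (9,5)@(19, 11): e=[0,-8,24] → ·  [on edge]
  covered (1 px):
    · · · · · · · · · · · ·
    · · · · · · · · · · · ·
    · · · · · · · · · · · ·
    · · · · · · · · · # · ·
    · · · · · · · · · · · ·
    · · · · · · · · · · · ·
T3:
  2·area = 180
  edge (9, 10)→(2, 0): d=(-7,-10) top-left  bias=+0
  edge (2, 0)→(20, 0): d=(18,0) top-left  bias=+0
  edge (20, 0)→(9, 10): d=(-11,10) right/bottom  bias=-1
    (1,0)@(3, 1): e=[3,18,159] → #
    (2,0)@(5, 1): e=[23,18,139] → #
    (3,0)@(7, 1): e=[43,18,119] → #
    (4,0)@(9, 1): e=[63,18,99] → #
    (5,0)@(11, 1): e=[83,18,79] → #
    (6,0)@(13, 1): e=[103,18,59] → #
    (7,0)@(15, 1): e=[123,18,39] → #
    (8,0)@(17, 1): e=[143,18,19] → #
    (9,0)@(19, 1): e=[163,18,-1] → ·
    (1,1)@(3, 3): e=[-11,54,137] → ·
    (2,1)@(5, 3): e=[9,54,117] → #
    (8,1)@(17, 3): e=[129,54,-3] → ·
  covered (22 px):
    · # # # # # # # # · · ·
    · · # # # # # # · · · ·
    · · · # # # # · · · · ·
    · · · # # # · · · · · ·
    · · · · # · · · · · · ·
    · · · · · · · · · · · ·

Result: 40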